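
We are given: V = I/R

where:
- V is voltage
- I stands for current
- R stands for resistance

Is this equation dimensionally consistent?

No

V (voltage) has dimensions [I^-1 L^2 M T^-3].
I (current) has dimensions [I].
R (resistance) has dimensions [I^-2 L^2 M T^-3].

Left side: [I^-1 L^2 M T^-3]
Right side: [I^3 L^-2 M^-1 T^3]

The two sides have different dimensions, so the equation is NOT dimensionally consistent.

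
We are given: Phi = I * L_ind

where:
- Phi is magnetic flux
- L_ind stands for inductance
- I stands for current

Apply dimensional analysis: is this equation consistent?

Yes

Phi (magnetic flux) has dimensions [I^-1 L^2 M T^-2].
L_ind (inductance) has dimensions [I^-2 L^2 M T^-2].
I (current) has dimensions [I].

Left side: [I^-1 L^2 M T^-2]
Right side: [I^-1 L^2 M T^-2]

Both sides have the same dimensions, so the equation is dimensionally consistent.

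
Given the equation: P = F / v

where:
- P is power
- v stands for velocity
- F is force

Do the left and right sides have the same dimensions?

No

P (power) has dimensions [L^2 M T^-3].
v (velocity) has dimensions [L T^-1].
F (force) has dimensions [L M T^-2].

Left side: [L^2 M T^-3]
Right side: [M T^-1]

The two sides have different dimensions, so the equation is NOT dimensionally consistent.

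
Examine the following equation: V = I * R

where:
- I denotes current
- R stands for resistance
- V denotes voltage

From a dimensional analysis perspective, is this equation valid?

Yes

I (current) has dimensions [I].
R (resistance) has dimensions [I^-2 L^2 M T^-3].
V (voltage) has dimensions [I^-1 L^2 M T^-3].

Left side: [I^-1 L^2 M T^-3]
Right side: [I^-1 L^2 M T^-3]

Both sides have the same dimensions, so the equation is dimensionally consistent.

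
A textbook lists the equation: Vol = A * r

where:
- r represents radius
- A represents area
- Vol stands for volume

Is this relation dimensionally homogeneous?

Yes

r (radius) has dimensions [L].
A (area) has dimensions [L^2].
Vol (volume) has dimensions [L^3].

Left side: [L^3]
Right side: [L^3]

Both sides have the same dimensions, so the equation is dimensionally consistent.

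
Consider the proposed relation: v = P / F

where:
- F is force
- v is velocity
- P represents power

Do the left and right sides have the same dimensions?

Yes

F (force) has dimensions [L M T^-2].
v (velocity) has dimensions [L T^-1].
P (power) has dimensions [L^2 M T^-3].

Left side: [L T^-1]
Right side: [L T^-1]

Both sides have the same dimensions, so the equation is dimensionally consistent.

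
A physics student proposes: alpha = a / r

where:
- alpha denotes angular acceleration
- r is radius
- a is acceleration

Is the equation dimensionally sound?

Yes

alpha (angular acceleration) has dimensions [T^-2].
r (radius) has dimensions [L].
a (acceleration) has dimensions [L T^-2].

Left side: [T^-2]
Right side: [T^-2]

Both sides have the same dimensions, so the equation is dimensionally consistent.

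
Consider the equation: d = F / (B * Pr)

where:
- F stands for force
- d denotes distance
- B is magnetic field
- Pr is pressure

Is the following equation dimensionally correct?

No

F (force) has dimensions [L M T^-2].
d (distance) has dimensions [L].
B (magnetic field) has dimensions [I^-1 M T^-2].
Pr (pressure) has dimensions [L^-1 M T^-2].

Left side: [L]
Right side: [I L^2 M^-1 T^2]

The two sides have different dimensions, so the equation is NOT dimensionally consistent.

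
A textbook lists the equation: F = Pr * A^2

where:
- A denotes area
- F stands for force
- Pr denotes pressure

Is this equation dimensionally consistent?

No

A (area) has dimensions [L^2].
F (force) has dimensions [L M T^-2].
Pr (pressure) has dimensions [L^-1 M T^-2].

Left side: [L M T^-2]
Right side: [L^3 M T^-2]

The two sides have different dimensions, so the equation is NOT dimensionally consistent.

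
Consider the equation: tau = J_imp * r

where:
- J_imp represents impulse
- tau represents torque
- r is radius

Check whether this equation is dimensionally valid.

No

J_imp (impulse) has dimensions [L M T^-1].
tau (torque) has dimensions [L^2 M T^-2].
r (radius) has dimensions [L].

Left side: [L^2 M T^-2]
Right side: [L^2 M T^-1]

The two sides have different dimensions, so the equation is NOT dimensionally consistent.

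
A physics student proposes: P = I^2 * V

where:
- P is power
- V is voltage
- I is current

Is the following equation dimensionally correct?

No

P (power) has dimensions [L^2 M T^-3].
V (voltage) has dimensions [I^-1 L^2 M T^-3].
I (current) has dimensions [I].

Left side: [L^2 M T^-3]
Right side: [I L^2 M T^-3]

The two sides have different dimensions, so the equation is NOT dimensionally consistent.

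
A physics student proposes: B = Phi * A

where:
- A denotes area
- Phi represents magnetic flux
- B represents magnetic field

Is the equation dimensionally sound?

No

A (area) has dimensions [L^2].
Phi (magnetic flux) has dimensions [I^-1 L^2 M T^-2].
B (magnetic field) has dimensions [I^-1 M T^-2].

Left side: [I^-1 M T^-2]
Right side: [I^-1 L^4 M T^-2]

The two sides have different dimensions, so the equation is NOT dimensionally consistent.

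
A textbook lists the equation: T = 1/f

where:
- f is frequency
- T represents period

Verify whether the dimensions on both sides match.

Yes

f (frequency) has dimensions [T^-1].
T (period) has dimensions [T].

Left side: [T]
Right side: [T]

Both sides have the same dimensions, so the equation is dimensionally consistent.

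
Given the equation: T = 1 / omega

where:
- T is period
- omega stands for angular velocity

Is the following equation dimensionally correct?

Yes

T (period) has dimensions [T].
omega (angular velocity) has dimensions [T^-1].

Left side: [T]
Right side: [T]

Both sides have the same dimensions, so the equation is dimensionally consistent.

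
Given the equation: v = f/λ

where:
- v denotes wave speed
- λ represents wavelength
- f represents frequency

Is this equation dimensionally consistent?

No

v (wave speed) has dimensions [L T^-1].
λ (wavelength) has dimensions [L].
f (frequency) has dimensions [T^-1].

Left side: [L T^-1]
Right side: [L^-1 T^-1]

The two sides have different dimensions, so the equation is NOT dimensionally consistent.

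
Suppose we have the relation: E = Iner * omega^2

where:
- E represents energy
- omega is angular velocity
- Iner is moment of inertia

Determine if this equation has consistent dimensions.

Yes

E (energy) has dimensions [L^2 M T^-2].
omega (angular velocity) has dimensions [T^-1].
Iner (moment of inertia) has dimensions [L^2 M].

Left side: [L^2 M T^-2]
Right side: [L^2 M T^-2]

Both sides have the same dimensions, so the equation is dimensionally consistent.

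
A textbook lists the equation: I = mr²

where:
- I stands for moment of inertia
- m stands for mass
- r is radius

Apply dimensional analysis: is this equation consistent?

Yes

I (moment of inertia) has dimensions [L^2 M].
m (mass) has dimensions [M].
r (radius) has dimensions [L].

Left side: [L^2 M]
Right side: [L^2 M]

Both sides have the same dimensions, so the equation is dimensionally consistent.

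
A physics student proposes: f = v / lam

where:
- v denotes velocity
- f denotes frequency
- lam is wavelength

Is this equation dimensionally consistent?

Yes

v (velocity) has dimensions [L T^-1].
f (frequency) has dimensions [T^-1].
lam (wavelength) has dimensions [L].

Left side: [T^-1]
Right side: [T^-1]

Both sides have the same dimensions, so the equation is dimensionally consistent.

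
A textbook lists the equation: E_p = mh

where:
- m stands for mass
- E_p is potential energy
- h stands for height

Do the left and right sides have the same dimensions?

No

m (mass) has dimensions [M].
E_p (potential energy) has dimensions [L^2 M T^-2].
h (height) has dimensions [L].

Left side: [L^2 M T^-2]
Right side: [L M]

The two sides have different dimensions, so the equation is NOT dimensionally consistent.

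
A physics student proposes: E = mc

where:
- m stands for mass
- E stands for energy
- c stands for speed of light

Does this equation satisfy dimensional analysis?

No

m (mass) has dimensions [M].
E (energy) has dimensions [L^2 M T^-2].
c (speed of light) has dimensions [L T^-1].

Left side: [L^2 M T^-2]
Right side: [L M T^-1]

The two sides have different dimensions, so the equation is NOT dimensionally consistent.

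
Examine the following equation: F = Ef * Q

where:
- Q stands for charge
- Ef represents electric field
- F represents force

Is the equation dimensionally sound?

Yes

Q (charge) has dimensions [I T].
Ef (electric field) has dimensions [I^-1 L M T^-3].
F (force) has dimensions [L M T^-2].

Left side: [L M T^-2]
Right side: [L M T^-2]

Both sides have the same dimensions, so the equation is dimensionally consistent.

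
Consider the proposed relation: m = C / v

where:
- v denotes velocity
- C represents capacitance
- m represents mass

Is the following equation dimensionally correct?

No

v (velocity) has dimensions [L T^-1].
C (capacitance) has dimensions [I^2 L^-2 M^-1 T^4].
m (mass) has dimensions [M].

Left side: [M]
Right side: [I^2 L^-3 M^-1 T^5]

The two sides have different dimensions, so the equation is NOT dimensionally consistent.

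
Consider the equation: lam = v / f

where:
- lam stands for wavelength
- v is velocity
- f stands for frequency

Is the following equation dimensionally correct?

Yes

lam (wavelength) has dimensions [L].
v (velocity) has dimensions [L T^-1].
f (frequency) has dimensions [T^-1].

Left side: [L]
Right side: [L]

Both sides have the same dimensions, so the equation is dimensionally consistent.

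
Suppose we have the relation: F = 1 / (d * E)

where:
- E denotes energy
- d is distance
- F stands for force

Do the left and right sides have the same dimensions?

No

E (energy) has dimensions [L^2 M T^-2].
d (distance) has dimensions [L].
F (force) has dimensions [L M T^-2].

Left side: [L M T^-2]
Right side: [L^-3 M^-1 T^2]

The two sides have different dimensions, so the equation is NOT dimensionally consistent.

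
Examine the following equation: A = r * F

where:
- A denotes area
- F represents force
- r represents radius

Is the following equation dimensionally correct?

No

A (area) has dimensions [L^2].
F (force) has dimensions [L M T^-2].
r (radius) has dimensions [L].

Left side: [L^2]
Right side: [L^2 M T^-2]

The two sides have different dimensions, so the equation is NOT dimensionally consistent.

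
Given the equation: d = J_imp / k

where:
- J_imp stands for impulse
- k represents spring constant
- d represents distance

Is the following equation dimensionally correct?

No

J_imp (impulse) has dimensions [L M T^-1].
k (spring constant) has dimensions [M T^-2].
d (distance) has dimensions [L].

Left side: [L]
Right side: [L T]

The two sides have different dimensions, so the equation is NOT dimensionally consistent.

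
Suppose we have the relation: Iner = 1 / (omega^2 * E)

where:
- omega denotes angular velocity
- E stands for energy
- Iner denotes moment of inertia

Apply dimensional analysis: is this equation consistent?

No

omega (angular velocity) has dimensions [T^-1].
E (energy) has dimensions [L^2 M T^-2].
Iner (moment of inertia) has dimensions [L^2 M].

Left side: [L^2 M]
Right side: [L^-2 M^-1 T^4]

The two sides have different dimensions, so the equation is NOT dimensionally consistent.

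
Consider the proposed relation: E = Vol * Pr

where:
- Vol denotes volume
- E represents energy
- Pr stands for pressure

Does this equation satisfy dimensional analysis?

Yes

Vol (volume) has dimensions [L^3].
E (energy) has dimensions [L^2 M T^-2].
Pr (pressure) has dimensions [L^-1 M T^-2].

Left side: [L^2 M T^-2]
Right side: [L^2 M T^-2]

Both sides have the same dimensions, so the equation is dimensionally consistent.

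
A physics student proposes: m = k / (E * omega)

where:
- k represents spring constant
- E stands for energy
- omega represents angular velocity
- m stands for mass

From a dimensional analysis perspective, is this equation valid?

No

k (spring constant) has dimensions [M T^-2].
E (energy) has dimensions [L^2 M T^-2].
omega (angular velocity) has dimensions [T^-1].
m (mass) has dimensions [M].

Left side: [M]
Right side: [L^-2 T]

The two sides have different dimensions, so the equation is NOT dimensionally consistent.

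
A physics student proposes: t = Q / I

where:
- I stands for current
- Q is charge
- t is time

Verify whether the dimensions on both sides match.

Yes

I (current) has dimensions [I].
Q (charge) has dimensions [I T].
t (time) has dimensions [T].

Left side: [T]
Right side: [T]

Both sides have the same dimensions, so the equation is dimensionally consistent.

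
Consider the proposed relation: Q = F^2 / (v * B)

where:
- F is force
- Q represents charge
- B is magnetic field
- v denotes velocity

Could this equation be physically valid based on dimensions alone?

No

F (force) has dimensions [L M T^-2].
Q (charge) has dimensions [I T].
B (magnetic field) has dimensions [I^-1 M T^-2].
v (velocity) has dimensions [L T^-1].

Left side: [I T]
Right side: [I L M T^-1]

The two sides have different dimensions, so the equation is NOT dimensionally consistent.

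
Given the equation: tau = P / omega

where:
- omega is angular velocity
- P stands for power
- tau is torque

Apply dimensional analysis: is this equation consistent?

Yes

omega (angular velocity) has dimensions [T^-1].
P (power) has dimensions [L^2 M T^-3].
tau (torque) has dimensions [L^2 M T^-2].

Left side: [L^2 M T^-2]
Right side: [L^2 M T^-2]

Both sides have the same dimensions, so the equation is dimensionally consistent.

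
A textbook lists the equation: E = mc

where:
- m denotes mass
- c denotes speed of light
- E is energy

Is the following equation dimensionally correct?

No

m (mass) has dimensions [M].
c (speed of light) has dimensions [L T^-1].
E (energy) has dimensions [L^2 M T^-2].

Left side: [L^2 M T^-2]
Right side: [L M T^-1]

The two sides have different dimensions, so the equation is NOT dimensionally consistent.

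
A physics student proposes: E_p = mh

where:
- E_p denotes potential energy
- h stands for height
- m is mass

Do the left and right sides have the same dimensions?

No

E_p (potential energy) has dimensions [L^2 M T^-2].
h (height) has dimensions [L].
m (mass) has dimensions [M].

Left side: [L^2 M T^-2]
Right side: [L M]

The two sides have different dimensions, so the equation is NOT dimensionally consistent.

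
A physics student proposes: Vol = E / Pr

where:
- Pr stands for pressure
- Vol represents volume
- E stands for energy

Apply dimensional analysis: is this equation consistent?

Yes

Pr (pressure) has dimensions [L^-1 M T^-2].
Vol (volume) has dimensions [L^3].
E (energy) has dimensions [L^2 M T^-2].

Left side: [L^3]
Right side: [L^3]

Both sides have the same dimensions, so the equation is dimensionally consistent.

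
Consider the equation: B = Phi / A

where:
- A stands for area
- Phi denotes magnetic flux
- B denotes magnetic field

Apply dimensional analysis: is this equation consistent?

Yes

A (area) has dimensions [L^2].
Phi (magnetic flux) has dimensions [I^-1 L^2 M T^-2].
B (magnetic field) has dimensions [I^-1 M T^-2].

Left side: [I^-1 M T^-2]
Right side: [I^-1 M T^-2]

Both sides have the same dimensions, so the equation is dimensionally consistent.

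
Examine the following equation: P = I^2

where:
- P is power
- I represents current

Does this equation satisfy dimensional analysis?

No

P (power) has dimensions [L^2 M T^-3].
I (current) has dimensions [I].

Left side: [L^2 M T^-3]
Right side: [I^2]

The two sides have different dimensions, so the equation is NOT dimensionally consistent.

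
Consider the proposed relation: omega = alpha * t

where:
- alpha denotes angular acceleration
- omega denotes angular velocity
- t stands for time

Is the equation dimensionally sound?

Yes

alpha (angular acceleration) has dimensions [T^-2].
omega (angular velocity) has dimensions [T^-1].
t (time) has dimensions [T].

Left side: [T^-1]
Right side: [T^-1]

Both sides have the same dimensions, so the equation is dimensionally consistent.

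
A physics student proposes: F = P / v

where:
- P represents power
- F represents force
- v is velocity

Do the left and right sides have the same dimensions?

Yes

P (power) has dimensions [L^2 M T^-3].
F (force) has dimensions [L M T^-2].
v (velocity) has dimensions [L T^-1].

Left side: [L M T^-2]
Right side: [L M T^-2]

Both sides have the same dimensions, so the equation is dimensionally consistent.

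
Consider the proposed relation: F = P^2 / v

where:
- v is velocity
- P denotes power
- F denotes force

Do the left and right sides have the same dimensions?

No

v (velocity) has dimensions [L T^-1].
P (power) has dimensions [L^2 M T^-3].
F (force) has dimensions [L M T^-2].

Left side: [L M T^-2]
Right side: [L^3 M^2 T^-5]

The two sides have different dimensions, so the equation is NOT dimensionally consistent.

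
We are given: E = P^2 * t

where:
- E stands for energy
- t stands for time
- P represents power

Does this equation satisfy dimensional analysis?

No

E (energy) has dimensions [L^2 M T^-2].
t (time) has dimensions [T].
P (power) has dimensions [L^2 M T^-3].

Left side: [L^2 M T^-2]
Right side: [L^4 M^2 T^-5]

The two sides have different dimensions, so the equation is NOT dimensionally consistent.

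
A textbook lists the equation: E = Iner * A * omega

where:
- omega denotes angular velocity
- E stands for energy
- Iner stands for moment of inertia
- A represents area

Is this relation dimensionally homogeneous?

No

omega (angular velocity) has dimensions [T^-1].
E (energy) has dimensions [L^2 M T^-2].
Iner (moment of inertia) has dimensions [L^2 M].
A (area) has dimensions [L^2].

Left side: [L^2 M T^-2]
Right side: [L^4 M T^-1]

The two sides have different dimensions, so the equation is NOT dimensionally consistent.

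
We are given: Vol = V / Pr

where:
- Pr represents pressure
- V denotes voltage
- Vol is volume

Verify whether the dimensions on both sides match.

No

Pr (pressure) has dimensions [L^-1 M T^-2].
V (voltage) has dimensions [I^-1 L^2 M T^-3].
Vol (volume) has dimensions [L^3].

Left side: [L^3]
Right side: [I^-1 L^3 T^-1]

The two sides have different dimensions, so the equation is NOT dimensionally consistent.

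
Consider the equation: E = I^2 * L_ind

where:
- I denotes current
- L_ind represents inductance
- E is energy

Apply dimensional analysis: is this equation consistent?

Yes

I (current) has dimensions [I].
L_ind (inductance) has dimensions [I^-2 L^2 M T^-2].
E (energy) has dimensions [L^2 M T^-2].

Left side: [L^2 M T^-2]
Right side: [L^2 M T^-2]

Both sides have the same dimensions, so the equation is dimensionally consistent.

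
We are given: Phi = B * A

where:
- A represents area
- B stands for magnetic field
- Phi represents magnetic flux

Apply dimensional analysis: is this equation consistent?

Yes

A (area) has dimensions [L^2].
B (magnetic field) has dimensions [I^-1 M T^-2].
Phi (magnetic flux) has dimensions [I^-1 L^2 M T^-2].

Left side: [I^-1 L^2 M T^-2]
Right side: [I^-1 L^2 M T^-2]

Both sides have the same dimensions, so the equation is dimensionally consistent.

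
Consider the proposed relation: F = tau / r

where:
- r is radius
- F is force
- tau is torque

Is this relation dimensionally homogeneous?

Yes

r (radius) has dimensions [L].
F (force) has dimensions [L M T^-2].
tau (torque) has dimensions [L^2 M T^-2].

Left side: [L M T^-2]
Right side: [L M T^-2]

Both sides have the same dimensions, so the equation is dimensionally consistent.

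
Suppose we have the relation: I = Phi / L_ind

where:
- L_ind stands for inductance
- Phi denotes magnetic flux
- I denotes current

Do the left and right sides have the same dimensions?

Yes

L_ind (inductance) has dimensions [I^-2 L^2 M T^-2].
Phi (magnetic flux) has dimensions [I^-1 L^2 M T^-2].
I (current) has dimensions [I].

Left side: [I]
Right side: [I]

Both sides have the same dimensions, so the equation is dimensionally consistent.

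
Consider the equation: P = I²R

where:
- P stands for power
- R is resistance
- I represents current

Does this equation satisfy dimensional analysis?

Yes

P (power) has dimensions [L^2 M T^-3].
R (resistance) has dimensions [I^-2 L^2 M T^-3].
I (current) has dimensions [I].

Left side: [L^2 M T^-3]
Right side: [L^2 M T^-3]

Both sides have the same dimensions, so the equation is dimensionally consistent.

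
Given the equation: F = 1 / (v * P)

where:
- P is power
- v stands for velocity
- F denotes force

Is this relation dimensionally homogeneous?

No

P (power) has dimensions [L^2 M T^-3].
v (velocity) has dimensions [L T^-1].
F (force) has dimensions [L M T^-2].

Left side: [L M T^-2]
Right side: [L^-3 M^-1 T^4]

The two sides have different dimensions, so the equation is NOT dimensionally consistent.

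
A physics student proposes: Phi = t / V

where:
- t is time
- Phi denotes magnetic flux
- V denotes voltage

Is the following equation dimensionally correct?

No

t (time) has dimensions [T].
Phi (magnetic flux) has dimensions [I^-1 L^2 M T^-2].
V (voltage) has dimensions [I^-1 L^2 M T^-3].

Left side: [I^-1 L^2 M T^-2]
Right side: [I L^-2 M^-1 T^4]

The two sides have different dimensions, so the equation is NOT dimensionally consistent.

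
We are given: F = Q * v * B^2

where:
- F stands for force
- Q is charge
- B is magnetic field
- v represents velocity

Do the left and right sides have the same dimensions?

No

F (force) has dimensions [L M T^-2].
Q (charge) has dimensions [I T].
B (magnetic field) has dimensions [I^-1 M T^-2].
v (velocity) has dimensions [L T^-1].

Left side: [L M T^-2]
Right side: [I^-1 L M^2 T^-4]

The two sides have different dimensions, so the equation is NOT dimensionally consistent.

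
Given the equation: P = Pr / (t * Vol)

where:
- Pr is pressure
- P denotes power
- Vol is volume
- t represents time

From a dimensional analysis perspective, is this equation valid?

No

Pr (pressure) has dimensions [L^-1 M T^-2].
P (power) has dimensions [L^2 M T^-3].
Vol (volume) has dimensions [L^3].
t (time) has dimensions [T].

Left side: [L^2 M T^-3]
Right side: [L^-4 M T^-3]

The two sides have different dimensions, so the equation is NOT dimensionally consistent.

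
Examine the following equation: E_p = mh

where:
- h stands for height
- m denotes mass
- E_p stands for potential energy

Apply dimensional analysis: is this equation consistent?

No

h (height) has dimensions [L].
m (mass) has dimensions [M].
E_p (potential energy) has dimensions [L^2 M T^-2].

Left side: [L^2 M T^-2]
Right side: [L M]

The two sides have different dimensions, so the equation is NOT dimensionally consistent.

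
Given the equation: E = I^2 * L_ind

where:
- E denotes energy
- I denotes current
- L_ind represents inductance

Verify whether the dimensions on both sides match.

Yes

E (energy) has dimensions [L^2 M T^-2].
I (current) has dimensions [I].
L_ind (inductance) has dimensions [I^-2 L^2 M T^-2].

Left side: [L^2 M T^-2]
Right side: [L^2 M T^-2]

Both sides have the same dimensions, so the equation is dimensionally consistent.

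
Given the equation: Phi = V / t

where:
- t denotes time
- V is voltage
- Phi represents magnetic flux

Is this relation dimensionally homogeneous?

No

t (time) has dimensions [T].
V (voltage) has dimensions [I^-1 L^2 M T^-3].
Phi (magnetic flux) has dimensions [I^-1 L^2 M T^-2].

Left side: [I^-1 L^2 M T^-2]
Right side: [I^-1 L^2 M T^-4]

The two sides have different dimensions, so the equation is NOT dimensionally consistent.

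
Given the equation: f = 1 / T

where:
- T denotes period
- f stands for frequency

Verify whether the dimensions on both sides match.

Yes

T (period) has dimensions [T].
f (frequency) has dimensions [T^-1].

Left side: [T^-1]
Right side: [T^-1]

Both sides have the same dimensions, so the equation is dimensionally consistent.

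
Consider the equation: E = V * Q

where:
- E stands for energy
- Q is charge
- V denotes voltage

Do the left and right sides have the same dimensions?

Yes

E (energy) has dimensions [L^2 M T^-2].
Q (charge) has dimensions [I T].
V (voltage) has dimensions [I^-1 L^2 M T^-3].

Left side: [L^2 M T^-2]
Right side: [L^2 M T^-2]

Both sides have the same dimensions, so the equation is dimensionally consistent.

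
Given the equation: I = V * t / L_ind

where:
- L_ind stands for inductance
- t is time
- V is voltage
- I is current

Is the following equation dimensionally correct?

Yes

L_ind (inductance) has dimensions [I^-2 L^2 M T^-2].
t (time) has dimensions [T].
V (voltage) has dimensions [I^-1 L^2 M T^-3].
I (current) has dimensions [I].

Left side: [I]
Right side: [I]

Both sides have the same dimensions, so the equation is dimensionally consistent.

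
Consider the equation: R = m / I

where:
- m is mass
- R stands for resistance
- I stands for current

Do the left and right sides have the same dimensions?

No

m (mass) has dimensions [M].
R (resistance) has dimensions [I^-2 L^2 M T^-3].
I (current) has dimensions [I].

Left side: [I^-2 L^2 M T^-3]
Right side: [I^-1 M]

The two sides have different dimensions, so the equation is NOT dimensionally consistent.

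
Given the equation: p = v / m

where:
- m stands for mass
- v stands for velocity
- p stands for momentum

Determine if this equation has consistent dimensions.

No

m (mass) has dimensions [M].
v (velocity) has dimensions [L T^-1].
p (momentum) has dimensions [L M T^-1].

Left side: [L M T^-1]
Right side: [L M^-1 T^-1]

The two sides have different dimensions, so the equation is NOT dimensionally consistent.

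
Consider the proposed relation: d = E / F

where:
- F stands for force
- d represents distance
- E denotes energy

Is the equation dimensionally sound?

Yes

F (force) has dimensions [L M T^-2].
d (distance) has dimensions [L].
E (energy) has dimensions [L^2 M T^-2].

Left side: [L]
Right side: [L]

Both sides have the same dimensions, so the equation is dimensionally consistent.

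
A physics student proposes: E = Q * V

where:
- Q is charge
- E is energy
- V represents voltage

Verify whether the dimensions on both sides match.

Yes

Q (charge) has dimensions [I T].
E (energy) has dimensions [L^2 M T^-2].
V (voltage) has dimensions [I^-1 L^2 M T^-3].

Left side: [L^2 M T^-2]
Right side: [L^2 M T^-2]

Both sides have the same dimensions, so the equation is dimensionally consistent.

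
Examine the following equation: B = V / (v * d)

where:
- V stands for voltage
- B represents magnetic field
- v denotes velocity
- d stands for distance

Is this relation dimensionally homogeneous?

Yes

V (voltage) has dimensions [I^-1 L^2 M T^-3].
B (magnetic field) has dimensions [I^-1 M T^-2].
v (velocity) has dimensions [L T^-1].
d (distance) has dimensions [L].

Left side: [I^-1 M T^-2]
Right side: [I^-1 M T^-2]

Both sides have the same dimensions, so the equation is dimensionally consistent.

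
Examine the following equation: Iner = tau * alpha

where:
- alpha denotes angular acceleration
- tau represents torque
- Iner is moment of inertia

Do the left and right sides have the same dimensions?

No

alpha (angular acceleration) has dimensions [T^-2].
tau (torque) has dimensions [L^2 M T^-2].
Iner (moment of inertia) has dimensions [L^2 M].

Left side: [L^2 M]
Right side: [L^2 M T^-4]

The two sides have different dimensions, so the equation is NOT dimensionally consistent.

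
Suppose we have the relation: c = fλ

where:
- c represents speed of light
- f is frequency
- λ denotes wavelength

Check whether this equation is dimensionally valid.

Yes

c (speed of light) has dimensions [L T^-1].
f (frequency) has dimensions [T^-1].
λ (wavelength) has dimensions [L].

Left side: [L T^-1]
Right side: [L T^-1]

Both sides have the same dimensions, so the equation is dimensionally consistent.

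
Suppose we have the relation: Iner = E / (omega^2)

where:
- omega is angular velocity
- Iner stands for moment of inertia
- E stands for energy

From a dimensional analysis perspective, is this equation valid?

Yes

omega (angular velocity) has dimensions [T^-1].
Iner (moment of inertia) has dimensions [L^2 M].
E (energy) has dimensions [L^2 M T^-2].

Left side: [L^2 M]
Right side: [L^2 M]

Both sides have the same dimensions, so the equation is dimensionally consistent.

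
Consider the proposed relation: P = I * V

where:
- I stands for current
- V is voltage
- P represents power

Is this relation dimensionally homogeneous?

Yes

I (current) has dimensions [I].
V (voltage) has dimensions [I^-1 L^2 M T^-3].
P (power) has dimensions [L^2 M T^-3].

Left side: [L^2 M T^-3]
Right side: [L^2 M T^-3]

Both sides have the same dimensions, so the equation is dimensionally consistent.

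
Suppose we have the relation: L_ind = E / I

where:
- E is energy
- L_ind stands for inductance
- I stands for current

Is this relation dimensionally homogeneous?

No

E (energy) has dimensions [L^2 M T^-2].
L_ind (inductance) has dimensions [I^-2 L^2 M T^-2].
I (current) has dimensions [I].

Left side: [I^-2 L^2 M T^-2]
Right side: [I^-1 L^2 M T^-2]

The two sides have different dimensions, so the equation is NOT dimensionally consistent.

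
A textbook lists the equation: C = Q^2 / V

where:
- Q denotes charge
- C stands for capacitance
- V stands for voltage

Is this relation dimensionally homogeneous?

No

Q (charge) has dimensions [I T].
C (capacitance) has dimensions [I^2 L^-2 M^-1 T^4].
V (voltage) has dimensions [I^-1 L^2 M T^-3].

Left side: [I^2 L^-2 M^-1 T^4]
Right side: [I^3 L^-2 M^-1 T^5]

The two sides have different dimensions, so the equation is NOT dimensionally consistent.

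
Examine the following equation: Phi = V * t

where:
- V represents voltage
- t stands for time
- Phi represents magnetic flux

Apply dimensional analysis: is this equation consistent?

Yes

V (voltage) has dimensions [I^-1 L^2 M T^-3].
t (time) has dimensions [T].
Phi (magnetic flux) has dimensions [I^-1 L^2 M T^-2].

Left side: [I^-1 L^2 M T^-2]
Right side: [I^-1 L^2 M T^-2]

Both sides have the same dimensions, so the equation is dimensionally consistent.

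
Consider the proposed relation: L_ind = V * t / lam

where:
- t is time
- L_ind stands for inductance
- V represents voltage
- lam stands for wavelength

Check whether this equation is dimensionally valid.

No

t (time) has dimensions [T].
L_ind (inductance) has dimensions [I^-2 L^2 M T^-2].
V (voltage) has dimensions [I^-1 L^2 M T^-3].
lam (wavelength) has dimensions [L].

Left side: [I^-2 L^2 M T^-2]
Right side: [I^-1 L M T^-2]

The two sides have different dimensions, so the equation is NOT dimensionally consistent.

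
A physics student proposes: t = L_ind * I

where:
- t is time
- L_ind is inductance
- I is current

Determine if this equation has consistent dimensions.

No

t (time) has dimensions [T].
L_ind (inductance) has dimensions [I^-2 L^2 M T^-2].
I (current) has dimensions [I].

Left side: [T]
Right side: [I^-1 L^2 M T^-2]

The two sides have different dimensions, so the equation is NOT dimensionally consistent.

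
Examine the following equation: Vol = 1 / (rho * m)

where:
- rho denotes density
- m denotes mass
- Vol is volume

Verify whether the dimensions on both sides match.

No

rho (density) has dimensions [L^-3 M].
m (mass) has dimensions [M].
Vol (volume) has dimensions [L^3].

Left side: [L^3]
Right side: [L^3 M^-2]

The two sides have different dimensions, so the equation is NOT dimensionally consistent.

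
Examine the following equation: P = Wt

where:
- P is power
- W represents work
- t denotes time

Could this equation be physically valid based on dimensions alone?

No

P (power) has dimensions [L^2 M T^-3].
W (work) has dimensions [L^2 M T^-2].
t (time) has dimensions [T].

Left side: [L^2 M T^-3]
Right side: [L^2 M T^-1]

The two sides have different dimensions, so the equation is NOT dimensionally consistent.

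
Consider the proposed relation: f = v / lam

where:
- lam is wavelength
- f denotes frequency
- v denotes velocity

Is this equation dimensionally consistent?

Yes

lam (wavelength) has dimensions [L].
f (frequency) has dimensions [T^-1].
v (velocity) has dimensions [L T^-1].

Left side: [T^-1]
Right side: [T^-1]

Both sides have the same dimensions, so the equation is dimensionally consistent.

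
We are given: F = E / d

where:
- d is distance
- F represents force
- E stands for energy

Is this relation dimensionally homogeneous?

Yes

d (distance) has dimensions [L].
F (force) has dimensions [L M T^-2].
E (energy) has dimensions [L^2 M T^-2].

Left side: [L M T^-2]
Right side: [L M T^-2]

Both sides have the same dimensions, so the equation is dimensionally consistent.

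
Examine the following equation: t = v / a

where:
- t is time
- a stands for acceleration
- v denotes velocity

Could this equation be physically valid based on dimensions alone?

Yes

t (time) has dimensions [T].
a (acceleration) has dimensions [L T^-2].
v (velocity) has dimensions [L T^-1].

Left side: [T]
Right side: [T]

Both sides have the same dimensions, so the equation is dimensionally consistent.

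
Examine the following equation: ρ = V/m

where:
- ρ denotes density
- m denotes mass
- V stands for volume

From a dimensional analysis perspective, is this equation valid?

No

ρ (density) has dimensions [L^-3 M].
m (mass) has dimensions [M].
V (volume) has dimensions [L^3].

Left side: [L^-3 M]
Right side: [L^3 M^-1]

The two sides have different dimensions, so the equation is NOT dimensionally consistent.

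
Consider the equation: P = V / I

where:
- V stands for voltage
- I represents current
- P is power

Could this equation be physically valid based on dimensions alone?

No

V (voltage) has dimensions [I^-1 L^2 M T^-3].
I (current) has dimensions [I].
P (power) has dimensions [L^2 M T^-3].

Left side: [L^2 M T^-3]
Right side: [I^-2 L^2 M T^-3]

The two sides have different dimensions, so the equation is NOT dimensionally consistent.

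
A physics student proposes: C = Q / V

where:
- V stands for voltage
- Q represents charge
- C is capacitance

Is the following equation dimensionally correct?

Yes

V (voltage) has dimensions [I^-1 L^2 M T^-3].
Q (charge) has dimensions [I T].
C (capacitance) has dimensions [I^2 L^-2 M^-1 T^4].

Left side: [I^2 L^-2 M^-1 T^4]
Right side: [I^2 L^-2 M^-1 T^4]

Both sides have the same dimensions, so the equation is dimensionally consistent.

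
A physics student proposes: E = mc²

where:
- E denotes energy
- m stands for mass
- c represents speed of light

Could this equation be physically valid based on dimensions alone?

Yes

E (energy) has dimensions [L^2 M T^-2].
m (mass) has dimensions [M].
c (speed of light) has dimensions [L T^-1].

Left side: [L^2 M T^-2]
Right side: [L^2 M T^-2]

Both sides have the same dimensions, so the equation is dimensionally consistent.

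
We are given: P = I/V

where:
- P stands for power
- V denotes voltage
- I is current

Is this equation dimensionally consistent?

No

P (power) has dimensions [L^2 M T^-3].
V (voltage) has dimensions [I^-1 L^2 M T^-3].
I (current) has dimensions [I].

Left side: [L^2 M T^-3]
Right side: [I^2 L^-2 M^-1 T^3]

The two sides have different dimensions, so the equation is NOT dimensionally consistent.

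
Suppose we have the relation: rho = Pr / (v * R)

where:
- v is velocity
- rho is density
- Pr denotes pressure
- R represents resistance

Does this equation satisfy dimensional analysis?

No

v (velocity) has dimensions [L T^-1].
rho (density) has dimensions [L^-3 M].
Pr (pressure) has dimensions [L^-1 M T^-2].
R (resistance) has dimensions [I^-2 L^2 M T^-3].

Left side: [L^-3 M]
Right side: [I^2 L^-4 T^2]

The two sides have different dimensions, so the equation is NOT dimensionally consistent.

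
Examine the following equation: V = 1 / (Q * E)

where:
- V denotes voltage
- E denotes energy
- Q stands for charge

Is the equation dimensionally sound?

No

V (voltage) has dimensions [I^-1 L^2 M T^-3].
E (energy) has dimensions [L^2 M T^-2].
Q (charge) has dimensions [I T].

Left side: [I^-1 L^2 M T^-3]
Right side: [I^-1 L^-2 M^-1 T]

The two sides have different dimensions, so the equation is NOT dimensionally consistent.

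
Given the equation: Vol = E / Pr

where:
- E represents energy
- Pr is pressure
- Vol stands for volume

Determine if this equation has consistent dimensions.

Yes

E (energy) has dimensions [L^2 M T^-2].
Pr (pressure) has dimensions [L^-1 M T^-2].
Vol (volume) has dimensions [L^3].

Left side: [L^3]
Right side: [L^3]

Both sides have the same dimensions, so the equation is dimensionally consistent.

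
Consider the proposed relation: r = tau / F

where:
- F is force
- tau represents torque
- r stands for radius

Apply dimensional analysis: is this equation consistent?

Yes

F (force) has dimensions [L M T^-2].
tau (torque) has dimensions [L^2 M T^-2].
r (radius) has dimensions [L].

Left side: [L]
Right side: [L]

Both sides have the same dimensions, so the equation is dimensionally consistent.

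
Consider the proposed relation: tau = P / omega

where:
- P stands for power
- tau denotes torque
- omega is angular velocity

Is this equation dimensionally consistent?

Yes

P (power) has dimensions [L^2 M T^-3].
tau (torque) has dimensions [L^2 M T^-2].
omega (angular velocity) has dimensions [T^-1].

Left side: [L^2 M T^-2]
Right side: [L^2 M T^-2]

Both sides have the same dimensions, so the equation is dimensionally consistent.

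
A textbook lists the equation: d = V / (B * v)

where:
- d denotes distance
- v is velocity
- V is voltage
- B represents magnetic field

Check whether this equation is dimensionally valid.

Yes

d (distance) has dimensions [L].
v (velocity) has dimensions [L T^-1].
V (voltage) has dimensions [I^-1 L^2 M T^-3].
B (magnetic field) has dimensions [I^-1 M T^-2].

Left side: [L]
Right side: [L]

Both sides have the same dimensions, so the equation is dimensionally consistent.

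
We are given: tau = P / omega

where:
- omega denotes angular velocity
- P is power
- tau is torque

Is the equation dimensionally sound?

Yes

omega (angular velocity) has dimensions [T^-1].
P (power) has dimensions [L^2 M T^-3].
tau (torque) has dimensions [L^2 M T^-2].

Left side: [L^2 M T^-2]
Right side: [L^2 M T^-2]

Both sides have the same dimensions, so the equation is dimensionally consistent.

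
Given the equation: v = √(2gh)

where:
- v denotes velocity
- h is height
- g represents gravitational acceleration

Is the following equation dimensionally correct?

Yes

v (velocity) has dimensions [L T^-1].
h (height) has dimensions [L].
g (gravitational acceleration) has dimensions [L T^-2].

Left side: [L T^-1]
Right side: [L T^-1]

Both sides have the same dimensions, so the equation is dimensionally consistent.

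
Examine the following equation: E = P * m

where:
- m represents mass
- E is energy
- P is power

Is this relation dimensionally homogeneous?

No

m (mass) has dimensions [M].
E (energy) has dimensions [L^2 M T^-2].
P (power) has dimensions [L^2 M T^-3].

Left side: [L^2 M T^-2]
Right side: [L^2 M^2 T^-3]

The two sides have different dimensions, so the equation is NOT dimensionally consistent.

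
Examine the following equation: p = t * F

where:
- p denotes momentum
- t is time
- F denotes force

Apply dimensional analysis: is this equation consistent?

Yes

p (momentum) has dimensions [L M T^-1].
t (time) has dimensions [T].
F (force) has dimensions [L M T^-2].

Left side: [L M T^-1]
Right side: [L M T^-1]

Both sides have the same dimensions, so the equation is dimensionally consistent.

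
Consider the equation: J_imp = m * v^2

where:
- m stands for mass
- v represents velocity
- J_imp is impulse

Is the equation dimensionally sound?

No

m (mass) has dimensions [M].
v (velocity) has dimensions [L T^-1].
J_imp (impulse) has dimensions [L M T^-1].

Left side: [L M T^-1]
Right side: [L^2 M T^-2]

The two sides have different dimensions, so the equation is NOT dimensionally consistent.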